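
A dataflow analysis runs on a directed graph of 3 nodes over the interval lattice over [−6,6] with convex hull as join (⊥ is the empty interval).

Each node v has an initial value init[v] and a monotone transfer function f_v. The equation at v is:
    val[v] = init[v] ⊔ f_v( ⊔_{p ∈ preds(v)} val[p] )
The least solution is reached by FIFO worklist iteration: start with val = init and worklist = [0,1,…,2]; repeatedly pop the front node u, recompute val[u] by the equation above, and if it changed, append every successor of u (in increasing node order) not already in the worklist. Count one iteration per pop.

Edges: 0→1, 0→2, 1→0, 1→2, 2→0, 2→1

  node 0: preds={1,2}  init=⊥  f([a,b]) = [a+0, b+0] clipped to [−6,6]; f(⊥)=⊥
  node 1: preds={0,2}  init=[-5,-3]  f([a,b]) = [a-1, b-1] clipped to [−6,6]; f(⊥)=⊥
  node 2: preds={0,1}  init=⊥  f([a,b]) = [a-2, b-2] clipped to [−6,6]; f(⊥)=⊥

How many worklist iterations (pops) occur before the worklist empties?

6

Trace (6 dequeues):
  [1] u=0 | in [-5,-3] | out [-5,-3] | prev ⊥ | push {}
  [2] u=1 | in [-5,-3] | out [-6,-3] | prev [-5,-3] | push {0}
  [3] u=2 | in [-6,-3] | out [-6,-5] | prev ⊥ | push {1}
  [4] u=0 | in [-6,-3] | out [-6,-3] | prev [-5,-3] | push {2}
  [5] u=1 | in [-6,-3] | out [-6,-3] | ==
  [6] u=2 | in [-6,-3] | out [-6,-5] | ==

Converged values:
  [0] [-6,-3]
  [1] [-6,-3]
  [2] [-6,-5]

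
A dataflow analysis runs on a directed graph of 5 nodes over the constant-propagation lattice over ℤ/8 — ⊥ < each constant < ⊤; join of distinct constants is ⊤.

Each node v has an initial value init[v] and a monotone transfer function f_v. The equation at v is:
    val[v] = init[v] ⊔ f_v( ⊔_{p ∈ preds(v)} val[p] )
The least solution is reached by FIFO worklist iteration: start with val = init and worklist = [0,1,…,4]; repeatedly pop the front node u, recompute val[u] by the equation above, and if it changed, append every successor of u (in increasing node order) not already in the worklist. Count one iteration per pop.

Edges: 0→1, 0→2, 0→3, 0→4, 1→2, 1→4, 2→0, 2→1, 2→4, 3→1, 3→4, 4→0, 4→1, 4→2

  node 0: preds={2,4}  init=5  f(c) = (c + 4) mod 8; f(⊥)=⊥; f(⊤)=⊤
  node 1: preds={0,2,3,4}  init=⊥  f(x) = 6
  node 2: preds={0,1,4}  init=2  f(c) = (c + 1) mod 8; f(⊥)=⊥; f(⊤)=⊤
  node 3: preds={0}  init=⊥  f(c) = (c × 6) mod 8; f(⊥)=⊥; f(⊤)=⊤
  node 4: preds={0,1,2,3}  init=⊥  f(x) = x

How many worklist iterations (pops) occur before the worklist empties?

Worklist (8 pops):
  #1 pop 0: in=2 → ⊤ (was 5); enqueue []
  #2 pop 1: in=⊤ → 6 (was ⊥); enqueue []
  #3 pop 2: in=⊤ → ⊤ (was 2); enqueue [0,1]
  #4 pop 3: in=⊤ → ⊤ (was ⊥); enqueue []
  #5 pop 4: in=⊤ → ⊤ (was ⊥); enqueue [2]
  #6 pop 0: in=⊤ → ⊤ (no change)
  #7 pop 1: in=⊤ → 6 (no change)
  #8 pop 2: in=⊤ → ⊤ (no change)

Fixpoint:
  val[0] = ⊤
  val[1] = 6
  val[2] = ⊤
  val[3] = ⊤
  val[4] = ⊤

8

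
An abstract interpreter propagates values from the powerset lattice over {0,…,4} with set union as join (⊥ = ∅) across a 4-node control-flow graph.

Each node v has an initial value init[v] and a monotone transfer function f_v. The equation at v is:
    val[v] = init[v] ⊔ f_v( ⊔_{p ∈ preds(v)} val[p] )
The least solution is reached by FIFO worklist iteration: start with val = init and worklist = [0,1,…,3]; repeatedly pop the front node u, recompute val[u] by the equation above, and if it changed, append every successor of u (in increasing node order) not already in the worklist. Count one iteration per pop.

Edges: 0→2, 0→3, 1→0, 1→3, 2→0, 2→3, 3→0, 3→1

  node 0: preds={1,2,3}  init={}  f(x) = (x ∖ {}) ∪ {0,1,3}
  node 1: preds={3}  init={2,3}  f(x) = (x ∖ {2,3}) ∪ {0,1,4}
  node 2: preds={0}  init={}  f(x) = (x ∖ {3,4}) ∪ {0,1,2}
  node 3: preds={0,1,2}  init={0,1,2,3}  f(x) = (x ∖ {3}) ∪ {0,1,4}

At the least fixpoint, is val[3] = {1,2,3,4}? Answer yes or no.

no

Worklist (8 pops):
  #1 pop 0: in={0,1,2,3} → {0,1,2,3} (was {}); enqueue []
  #2 pop 1: in={0,1,2,3} → {0,1,2,3,4} (was {2,3}); enqueue [0]
  #3 pop 2: in={0,1,2,3} → {0,1,2} (was {}); enqueue []
  #4 pop 3: in={0,1,2,3,4} → {0,1,2,3,4} (was {0,1,2,3}); enqueue [1]
  #5 pop 0: in={0,1,2,3,4} → {0,1,2,3,4} (was {0,1,2,3}); enqueue [2,3]
  #6 pop 1: in={0,1,2,3,4} → {0,1,2,3,4} (no change)
  #7 pop 2: in={0,1,2,3,4} → {0,1,2} (no change)
  #8 pop 3: in={0,1,2,3,4} → {0,1,2,3,4} (no change)

Fixpoint:
  val[0] = {0,1,2,3,4}
  val[1] = {0,1,2,3,4}
  val[2] = {0,1,2}
  val[3] = {0,1,2,3,4}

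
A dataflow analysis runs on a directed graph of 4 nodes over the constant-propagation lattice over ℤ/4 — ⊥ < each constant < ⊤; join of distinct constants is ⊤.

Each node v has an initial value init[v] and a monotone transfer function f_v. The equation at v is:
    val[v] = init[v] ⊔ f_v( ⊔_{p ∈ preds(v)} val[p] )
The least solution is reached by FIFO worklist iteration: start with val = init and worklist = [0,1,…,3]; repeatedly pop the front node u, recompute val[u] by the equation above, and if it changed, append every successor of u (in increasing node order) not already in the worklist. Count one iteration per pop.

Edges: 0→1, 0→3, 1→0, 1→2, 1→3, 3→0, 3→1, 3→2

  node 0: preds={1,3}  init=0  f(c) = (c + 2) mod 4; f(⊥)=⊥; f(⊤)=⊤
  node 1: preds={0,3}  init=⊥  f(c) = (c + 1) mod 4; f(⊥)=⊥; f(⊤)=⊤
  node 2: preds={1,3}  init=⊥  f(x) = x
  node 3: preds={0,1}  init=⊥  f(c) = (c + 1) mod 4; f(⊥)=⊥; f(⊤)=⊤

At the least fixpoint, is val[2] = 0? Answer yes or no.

Trace (9 dequeues):
  [1] u=0 | in ⊥ | out 0 | ==
  [2] u=1 | in 0 | out 1 | prev ⊥ | push {0}
  [3] u=2 | in 1 | out 1 | prev ⊥ | push {}
  [4] u=3 | in ⊤ | out ⊤ | prev ⊥ | push {1,2}
  [5] u=0 | in ⊤ | out ⊤ | prev 0 | push {3}
  [6] u=1 | in ⊤ | out ⊤ | prev 1 | push {0}
  [7] u=2 | in ⊤ | out ⊤ | prev 1 | push {}
  [8] u=3 | in ⊤ | out ⊤ | ==
  [9] u=0 | in ⊤ | out ⊤ | ==

Converged values:
  [0] ⊤
  [1] ⊤
  [2] ⊤
  [3] ⊤

no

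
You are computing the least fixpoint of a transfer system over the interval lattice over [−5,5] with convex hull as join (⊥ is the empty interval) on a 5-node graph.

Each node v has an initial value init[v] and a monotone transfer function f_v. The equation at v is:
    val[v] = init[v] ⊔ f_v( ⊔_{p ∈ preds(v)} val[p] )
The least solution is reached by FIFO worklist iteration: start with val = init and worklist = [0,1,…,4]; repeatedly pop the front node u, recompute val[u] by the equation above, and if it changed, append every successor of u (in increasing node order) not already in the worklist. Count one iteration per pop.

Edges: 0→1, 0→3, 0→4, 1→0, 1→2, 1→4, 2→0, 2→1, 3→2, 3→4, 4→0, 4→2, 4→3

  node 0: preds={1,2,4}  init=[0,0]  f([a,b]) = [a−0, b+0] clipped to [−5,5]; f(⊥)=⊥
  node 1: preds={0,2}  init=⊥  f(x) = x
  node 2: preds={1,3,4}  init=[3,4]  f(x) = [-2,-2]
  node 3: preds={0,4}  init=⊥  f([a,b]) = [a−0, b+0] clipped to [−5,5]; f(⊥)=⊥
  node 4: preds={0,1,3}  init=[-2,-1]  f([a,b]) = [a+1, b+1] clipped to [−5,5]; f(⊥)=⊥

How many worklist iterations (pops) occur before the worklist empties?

12

Trace (12 dequeues):
  [1] u=0 | in [-2,4] | out [-2,4] | prev [0,0] | push {}
  [2] u=1 | in [-2,4] | out [-2,4] | prev ⊥ | push {0}
  [3] u=2 | in [-2,4] | out [-2,4] | prev [3,4] | push {1}
  [4] u=3 | in [-2,4] | out [-2,4] | prev ⊥ | push {2}
  [5] u=4 | in [-2,4] | out [-2,5] | prev [-2,-1] | push {3}
  [6] u=0 | in [-2,5] | out [-2,5] | prev [-2,4] | push {4}
  [7] u=1 | in [-2,5] | out [-2,5] | prev [-2,4] | push {0}
  [8] u=2 | in [-2,5] | out [-2,4] | ==
  [9] u=3 | in [-2,5] | out [-2,5] | prev [-2,4] | push {2}
  [10] u=4 | in [-2,5] | out [-2,5] | ==
  [11] u=0 | in [-2,5] | out [-2,5] | ==
  [12] u=2 | in [-2,5] | out [-2,4] | ==

Converged values:
  [0] [-2,5]
  [1] [-2,5]
  [2] [-2,4]
  [3] [-2,5]
  [4] [-2,5]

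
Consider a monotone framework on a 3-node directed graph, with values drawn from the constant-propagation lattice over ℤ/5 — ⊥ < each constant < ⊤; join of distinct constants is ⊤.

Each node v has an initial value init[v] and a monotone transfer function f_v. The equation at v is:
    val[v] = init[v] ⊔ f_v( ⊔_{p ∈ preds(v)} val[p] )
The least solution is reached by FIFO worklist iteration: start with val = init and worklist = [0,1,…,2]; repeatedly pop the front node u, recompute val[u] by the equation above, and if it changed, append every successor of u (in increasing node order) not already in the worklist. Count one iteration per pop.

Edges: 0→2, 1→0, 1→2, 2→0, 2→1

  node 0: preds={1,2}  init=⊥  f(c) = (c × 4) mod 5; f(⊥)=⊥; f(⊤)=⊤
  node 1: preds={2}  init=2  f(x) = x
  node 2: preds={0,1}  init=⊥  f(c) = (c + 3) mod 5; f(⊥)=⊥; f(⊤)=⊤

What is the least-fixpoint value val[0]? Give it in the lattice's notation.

⊤

Trace (7 dequeues):
  [1] u=0 | in 2 | out 3 | prev ⊥ | push {}
  [2] u=1 | in ⊥ | out 2 | ==
  [3] u=2 | in ⊤ | out ⊤ | prev ⊥ | push {0,1}
  [4] u=0 | in ⊤ | out ⊤ | prev 3 | push {2}
  [5] u=1 | in ⊤ | out ⊤ | prev 2 | push {0}
  [6] u=2 | in ⊤ | out ⊤ | ==
  [7] u=0 | in ⊤ | out ⊤ | ==

Converged values:
  [0] ⊤
  [1] ⊤
  [2] ⊤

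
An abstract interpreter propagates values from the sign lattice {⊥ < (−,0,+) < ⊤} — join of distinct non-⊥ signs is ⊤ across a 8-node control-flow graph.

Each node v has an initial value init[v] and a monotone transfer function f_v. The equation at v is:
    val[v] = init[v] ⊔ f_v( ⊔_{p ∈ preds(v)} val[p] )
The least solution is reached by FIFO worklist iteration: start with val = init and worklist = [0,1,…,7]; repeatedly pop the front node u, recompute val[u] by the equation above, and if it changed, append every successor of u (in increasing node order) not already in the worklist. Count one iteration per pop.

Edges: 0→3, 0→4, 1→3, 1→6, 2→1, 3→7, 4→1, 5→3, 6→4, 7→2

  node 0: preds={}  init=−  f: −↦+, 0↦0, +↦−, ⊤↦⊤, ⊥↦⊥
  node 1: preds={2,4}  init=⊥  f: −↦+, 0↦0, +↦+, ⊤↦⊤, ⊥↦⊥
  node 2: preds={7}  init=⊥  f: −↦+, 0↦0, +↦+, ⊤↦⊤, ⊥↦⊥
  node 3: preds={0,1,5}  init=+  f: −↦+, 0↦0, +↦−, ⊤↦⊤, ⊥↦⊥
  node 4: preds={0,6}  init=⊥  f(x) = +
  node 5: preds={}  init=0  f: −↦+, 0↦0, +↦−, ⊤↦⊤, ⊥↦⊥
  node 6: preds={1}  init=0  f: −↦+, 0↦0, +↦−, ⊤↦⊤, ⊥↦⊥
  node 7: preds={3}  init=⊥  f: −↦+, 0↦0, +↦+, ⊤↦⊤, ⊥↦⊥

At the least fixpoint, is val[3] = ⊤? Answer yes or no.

Worklist (16 pops):
  #1 pop 0: in=⊥ → − (no change)
  #2 pop 1: in=⊥ → ⊥ (no change)
  #3 pop 2: in=⊥ → ⊥ (no change)
  #4 pop 3: in=⊤ → ⊤ (was +); enqueue []
  #5 pop 4: in=⊤ → + (was ⊥); enqueue [1]
  #6 pop 5: in=⊥ → 0 (no change)
  #7 pop 6: in=⊥ → 0 (no change)
  #8 pop 7: in=⊤ → ⊤ (was ⊥); enqueue [2]
  #9 pop 1: in=+ → + (was ⊥); enqueue [3,6]
  #10 pop 2: in=⊤ → ⊤ (was ⊥); enqueue [1]
  #11 pop 3: in=⊤ → ⊤ (no change)
  #12 pop 6: in=+ → ⊤ (was 0); enqueue [4]
  #13 pop 1: in=⊤ → ⊤ (was +); enqueue [3,6]
  #14 pop 4: in=⊤ → + (no change)
  #15 pop 3: in=⊤ → ⊤ (no change)
  #16 pop 6: in=⊤ → ⊤ (no change)

Fixpoint:
  val[0] = −
  val[1] = ⊤
  val[2] = ⊤
  val[3] = ⊤
  val[4] = +
  val[5] = 0
  val[6] = ⊤
  val[7] = ⊤

yes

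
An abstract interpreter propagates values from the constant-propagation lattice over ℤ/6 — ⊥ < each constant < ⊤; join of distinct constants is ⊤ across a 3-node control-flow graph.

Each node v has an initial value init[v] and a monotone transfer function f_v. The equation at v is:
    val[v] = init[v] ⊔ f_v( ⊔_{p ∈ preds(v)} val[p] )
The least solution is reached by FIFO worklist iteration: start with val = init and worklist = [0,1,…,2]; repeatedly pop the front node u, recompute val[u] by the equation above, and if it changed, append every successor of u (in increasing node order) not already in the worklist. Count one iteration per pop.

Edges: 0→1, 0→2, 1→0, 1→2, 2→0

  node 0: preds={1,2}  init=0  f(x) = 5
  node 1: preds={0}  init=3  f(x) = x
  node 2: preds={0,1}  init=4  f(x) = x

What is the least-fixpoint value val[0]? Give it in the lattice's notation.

⊤

Worklist (4 pops):
  #1 pop 0: in=⊤ → ⊤ (was 0); enqueue []
  #2 pop 1: in=⊤ → ⊤ (was 3); enqueue [0]
  #3 pop 2: in=⊤ → ⊤ (was 4); enqueue []
  #4 pop 0: in=⊤ → ⊤ (no change)

Fixpoint:
  val[0] = ⊤
  val[1] = ⊤
  val[2] = ⊤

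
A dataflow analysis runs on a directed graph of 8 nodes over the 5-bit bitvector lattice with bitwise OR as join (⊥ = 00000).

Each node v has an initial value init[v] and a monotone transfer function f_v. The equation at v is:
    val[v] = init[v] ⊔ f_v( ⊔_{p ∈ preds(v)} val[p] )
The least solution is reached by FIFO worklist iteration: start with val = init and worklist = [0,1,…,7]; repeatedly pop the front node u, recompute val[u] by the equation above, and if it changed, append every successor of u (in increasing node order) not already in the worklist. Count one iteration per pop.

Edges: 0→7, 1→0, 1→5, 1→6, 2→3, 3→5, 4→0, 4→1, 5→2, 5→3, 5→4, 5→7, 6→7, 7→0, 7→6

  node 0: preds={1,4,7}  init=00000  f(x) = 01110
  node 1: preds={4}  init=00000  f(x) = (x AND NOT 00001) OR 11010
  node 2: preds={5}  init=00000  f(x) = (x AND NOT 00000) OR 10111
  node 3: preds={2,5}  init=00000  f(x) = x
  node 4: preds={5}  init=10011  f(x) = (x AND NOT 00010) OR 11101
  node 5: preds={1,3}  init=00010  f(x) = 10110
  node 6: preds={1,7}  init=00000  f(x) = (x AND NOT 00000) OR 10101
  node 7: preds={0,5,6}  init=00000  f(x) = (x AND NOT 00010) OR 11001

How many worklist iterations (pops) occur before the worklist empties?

Worklist (16 pops):
  #1 pop 0: in=10011 → 01110 (was 00000); enqueue []
  #2 pop 1: in=10011 → 11010 (was 00000); enqueue [0]
  #3 pop 2: in=00010 → 10111 (was 00000); enqueue []
  #4 pop 3: in=10111 → 10111 (was 00000); enqueue []
  #5 pop 4: in=00010 → 11111 (was 10011); enqueue [1]
  #6 pop 5: in=11111 → 10110 (was 00010); enqueue [2,3,4]
  #7 pop 6: in=11010 → 11111 (was 00000); enqueue []
  #8 pop 7: in=11111 → 11101 (was 00000); enqueue [6]
  #9 pop 0: in=11111 → 01110 (no change)
  #10 pop 1: in=11111 → 11110 (was 11010); enqueue [0,5]
  #11 pop 2: in=10110 → 10111 (no change)
  #12 pop 3: in=10111 → 10111 (no change)
  #13 pop 4: in=10110 → 11111 (no change)
  #14 pop 6: in=11111 → 11111 (no change)
  #15 pop 0: in=11111 → 01110 (no change)
  #16 pop 5: in=11111 → 10110 (no change)

Fixpoint:
  val[0] = 01110
  val[1] = 11110
  val[2] = 10111
  val[3] = 10111
  val[4] = 11111
  val[5] = 10110
  val[6] = 11111
  val[7] = 11101

16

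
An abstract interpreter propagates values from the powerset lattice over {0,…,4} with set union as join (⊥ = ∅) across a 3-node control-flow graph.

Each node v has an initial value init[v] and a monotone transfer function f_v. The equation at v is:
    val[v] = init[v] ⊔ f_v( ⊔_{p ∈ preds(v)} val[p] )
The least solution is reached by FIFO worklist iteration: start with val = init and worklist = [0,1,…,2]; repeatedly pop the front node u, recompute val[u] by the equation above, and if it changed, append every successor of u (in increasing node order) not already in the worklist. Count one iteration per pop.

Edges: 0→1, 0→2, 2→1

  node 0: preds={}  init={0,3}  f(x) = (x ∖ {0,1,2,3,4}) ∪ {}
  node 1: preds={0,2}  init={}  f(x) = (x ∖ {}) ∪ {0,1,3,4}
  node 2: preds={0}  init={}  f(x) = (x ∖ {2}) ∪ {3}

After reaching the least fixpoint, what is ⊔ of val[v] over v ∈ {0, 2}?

Trace (4 dequeues):
  [1] u=0 | in {} | out {0,3} | ==
  [2] u=1 | in {0,3} | out {0,1,3,4} | prev {} | push {}
  [3] u=2 | in {0,3} | out {0,3} | prev {} | push {1}
  [4] u=1 | in {0,3} | out {0,1,3,4} | ==

Converged values:
  [0] {0,3}
  [1] {0,1,3,4}
  [2] {0,3}

{0,3}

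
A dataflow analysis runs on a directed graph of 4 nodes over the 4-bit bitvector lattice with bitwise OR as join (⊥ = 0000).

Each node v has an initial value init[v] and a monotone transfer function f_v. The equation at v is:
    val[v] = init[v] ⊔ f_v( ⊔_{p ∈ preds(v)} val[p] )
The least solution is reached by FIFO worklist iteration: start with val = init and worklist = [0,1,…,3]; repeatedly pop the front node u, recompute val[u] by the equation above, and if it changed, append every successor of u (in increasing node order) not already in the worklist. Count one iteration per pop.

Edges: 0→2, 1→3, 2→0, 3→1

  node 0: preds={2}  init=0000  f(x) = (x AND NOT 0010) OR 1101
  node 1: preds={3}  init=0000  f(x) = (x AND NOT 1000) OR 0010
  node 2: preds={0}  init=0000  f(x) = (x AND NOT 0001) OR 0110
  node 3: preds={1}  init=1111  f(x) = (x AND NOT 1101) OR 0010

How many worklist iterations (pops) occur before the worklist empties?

Worklist (5 pops):
  #1 pop 0: in=0000 → 1101 (was 0000); enqueue []
  #2 pop 1: in=1111 → 0111 (was 0000); enqueue []
  #3 pop 2: in=1101 → 1110 (was 0000); enqueue [0]
  #4 pop 3: in=0111 → 1111 (no change)
  #5 pop 0: in=1110 → 1101 (no change)

Fixpoint:
  val[0] = 1101
  val[1] = 0111
  val[2] = 1110
  val[3] = 1111

5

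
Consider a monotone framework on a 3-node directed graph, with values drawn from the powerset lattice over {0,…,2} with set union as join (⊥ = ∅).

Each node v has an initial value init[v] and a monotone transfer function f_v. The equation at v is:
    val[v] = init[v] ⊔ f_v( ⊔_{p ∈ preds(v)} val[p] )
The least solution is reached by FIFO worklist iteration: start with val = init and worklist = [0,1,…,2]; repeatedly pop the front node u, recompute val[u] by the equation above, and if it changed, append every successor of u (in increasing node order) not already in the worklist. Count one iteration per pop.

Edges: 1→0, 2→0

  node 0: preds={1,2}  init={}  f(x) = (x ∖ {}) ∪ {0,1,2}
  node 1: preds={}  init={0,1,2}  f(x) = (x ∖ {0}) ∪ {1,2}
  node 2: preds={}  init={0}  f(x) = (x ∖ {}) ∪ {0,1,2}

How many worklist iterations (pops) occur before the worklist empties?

Iteration log — 4 steps:
  step 1. node 0  ⊔preds={0,1,2}  new={0,1,2}  old={}  +wl: 
  step 2. node 1  ⊔preds={}  new={0,1,2}  stable
  step 3. node 2  ⊔preds={}  new={0,1,2}  old={0}  +wl: 0
  step 4. node 0  ⊔preds={0,1,2}  new={0,1,2}  stable

Least fixpoint reached:
  node 0: {0,1,2}
  node 1: {0,1,2}
  node 2: {0,1,2}

4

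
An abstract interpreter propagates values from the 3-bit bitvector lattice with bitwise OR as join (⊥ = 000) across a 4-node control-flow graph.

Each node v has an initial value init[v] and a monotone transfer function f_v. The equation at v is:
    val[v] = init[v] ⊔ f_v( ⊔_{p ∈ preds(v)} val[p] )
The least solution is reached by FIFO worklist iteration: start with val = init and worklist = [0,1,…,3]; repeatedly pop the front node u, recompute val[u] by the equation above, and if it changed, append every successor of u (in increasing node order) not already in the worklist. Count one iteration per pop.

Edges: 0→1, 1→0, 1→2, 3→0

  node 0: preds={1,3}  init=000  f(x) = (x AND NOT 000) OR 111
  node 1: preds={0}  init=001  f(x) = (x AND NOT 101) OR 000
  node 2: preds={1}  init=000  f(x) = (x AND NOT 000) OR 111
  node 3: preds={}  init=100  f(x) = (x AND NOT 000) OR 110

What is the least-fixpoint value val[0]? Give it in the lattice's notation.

Trace (5 dequeues):
  [1] u=0 | in 101 | out 111 | prev 000 | push {}
  [2] u=1 | in 111 | out 011 | prev 001 | push {0}
  [3] u=2 | in 011 | out 111 | prev 000 | push {}
  [4] u=3 | in 000 | out 110 | prev 100 | push {}
  [5] u=0 | in 111 | out 111 | ==

Converged values:
  [0] 111
  [1] 011
  [2] 111
  [3] 110

111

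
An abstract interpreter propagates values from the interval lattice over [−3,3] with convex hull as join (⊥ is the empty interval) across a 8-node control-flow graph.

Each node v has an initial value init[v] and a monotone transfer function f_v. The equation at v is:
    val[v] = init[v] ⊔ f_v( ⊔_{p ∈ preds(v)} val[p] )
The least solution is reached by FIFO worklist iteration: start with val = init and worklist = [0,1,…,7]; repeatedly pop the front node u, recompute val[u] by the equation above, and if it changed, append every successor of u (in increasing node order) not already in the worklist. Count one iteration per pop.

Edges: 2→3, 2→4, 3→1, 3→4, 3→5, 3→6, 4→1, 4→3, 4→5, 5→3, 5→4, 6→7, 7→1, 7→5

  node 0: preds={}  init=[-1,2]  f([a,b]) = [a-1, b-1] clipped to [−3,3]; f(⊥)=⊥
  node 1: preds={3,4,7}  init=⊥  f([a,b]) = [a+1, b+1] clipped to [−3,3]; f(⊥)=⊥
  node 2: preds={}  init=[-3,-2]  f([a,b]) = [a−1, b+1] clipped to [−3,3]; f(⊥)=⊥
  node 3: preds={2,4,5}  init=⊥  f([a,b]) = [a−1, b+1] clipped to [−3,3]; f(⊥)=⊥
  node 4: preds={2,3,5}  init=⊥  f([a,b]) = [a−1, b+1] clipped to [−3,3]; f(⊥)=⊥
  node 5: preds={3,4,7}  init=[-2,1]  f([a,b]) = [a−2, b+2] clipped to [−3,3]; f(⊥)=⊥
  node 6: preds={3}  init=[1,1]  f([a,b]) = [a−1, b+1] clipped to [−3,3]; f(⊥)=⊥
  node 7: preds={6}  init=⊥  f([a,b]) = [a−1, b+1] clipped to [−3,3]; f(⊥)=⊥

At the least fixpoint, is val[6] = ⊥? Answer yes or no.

no

Trace (14 dequeues):
  [1] u=0 | in ⊥ | out [-1,2] | ==
  [2] u=1 | in ⊥ | out ⊥ | ==
  [3] u=2 | in ⊥ | out [-3,-2] | ==
  [4] u=3 | in [-3,1] | out [-3,2] | prev ⊥ | push {1}
  [5] u=4 | in [-3,2] | out [-3,3] | prev ⊥ | push {3}
  [6] u=5 | in [-3,3] | out [-3,3] | prev [-2,1] | push {4}
  [7] u=6 | in [-3,2] | out [-3,3] | prev [1,1] | push {}
  [8] u=7 | in [-3,3] | out [-3,3] | prev ⊥ | push {5}
  [9] u=1 | in [-3,3] | out [-2,3] | prev ⊥ | push {}
  [10] u=3 | in [-3,3] | out [-3,3] | prev [-3,2] | push {1,6}
  [11] u=4 | in [-3,3] | out [-3,3] | ==
  [12] u=5 | in [-3,3] | out [-3,3] | ==
  [13] u=1 | in [-3,3] | out [-2,3] | ==
  [14] u=6 | in [-3,3] | out [-3,3] | ==

Converged values:
  [0] [-1,2]
  [1] [-2,3]
  [2] [-3,-2]
  [3] [-3,3]
  [4] [-3,3]
  [5] [-3,3]
  [6] [-3,3]
  [7] [-3,3]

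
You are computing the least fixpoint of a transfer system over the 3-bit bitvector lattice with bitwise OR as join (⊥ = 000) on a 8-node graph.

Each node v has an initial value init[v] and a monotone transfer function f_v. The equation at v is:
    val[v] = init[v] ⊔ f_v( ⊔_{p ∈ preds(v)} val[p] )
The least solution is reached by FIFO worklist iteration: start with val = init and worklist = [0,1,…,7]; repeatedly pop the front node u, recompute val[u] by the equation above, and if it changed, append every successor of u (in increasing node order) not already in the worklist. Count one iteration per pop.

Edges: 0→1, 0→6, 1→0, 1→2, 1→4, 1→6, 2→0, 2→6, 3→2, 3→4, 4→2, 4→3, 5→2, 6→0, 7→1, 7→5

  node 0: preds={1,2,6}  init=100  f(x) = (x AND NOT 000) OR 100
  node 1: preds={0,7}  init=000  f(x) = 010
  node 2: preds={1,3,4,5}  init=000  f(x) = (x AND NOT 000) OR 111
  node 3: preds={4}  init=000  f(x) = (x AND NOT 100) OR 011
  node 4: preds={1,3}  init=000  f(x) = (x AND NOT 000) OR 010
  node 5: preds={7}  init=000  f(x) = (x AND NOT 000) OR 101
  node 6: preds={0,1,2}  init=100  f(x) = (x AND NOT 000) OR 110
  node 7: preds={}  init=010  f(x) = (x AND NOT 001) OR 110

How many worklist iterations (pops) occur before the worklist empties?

Worklist (14 pops):
  #1 pop 0: in=100 → 100 (no change)
  #2 pop 1: in=110 → 010 (was 000); enqueue [0]
  #3 pop 2: in=010 → 111 (was 000); enqueue []
  #4 pop 3: in=000 → 011 (was 000); enqueue [2]
  #5 pop 4: in=011 → 011 (was 000); enqueue [3]
  #6 pop 5: in=010 → 111 (was 000); enqueue []
  #7 pop 6: in=111 → 111 (was 100); enqueue []
  #8 pop 7: in=000 → 110 (was 010); enqueue [1,5]
  #9 pop 0: in=111 → 111 (was 100); enqueue [6]
  #10 pop 2: in=111 → 111 (no change)
  #11 pop 3: in=011 → 011 (no change)
  #12 pop 1: in=111 → 010 (no change)
  #13 pop 5: in=110 → 111 (no change)
  #14 pop 6: in=111 → 111 (no change)

Fixpoint:
  val[0] = 111
  val[1] = 010
  val[2] = 111
  val[3] = 011
  val[4] = 011
  val[5] = 111
  val[6] = 111
  val[7] = 110

14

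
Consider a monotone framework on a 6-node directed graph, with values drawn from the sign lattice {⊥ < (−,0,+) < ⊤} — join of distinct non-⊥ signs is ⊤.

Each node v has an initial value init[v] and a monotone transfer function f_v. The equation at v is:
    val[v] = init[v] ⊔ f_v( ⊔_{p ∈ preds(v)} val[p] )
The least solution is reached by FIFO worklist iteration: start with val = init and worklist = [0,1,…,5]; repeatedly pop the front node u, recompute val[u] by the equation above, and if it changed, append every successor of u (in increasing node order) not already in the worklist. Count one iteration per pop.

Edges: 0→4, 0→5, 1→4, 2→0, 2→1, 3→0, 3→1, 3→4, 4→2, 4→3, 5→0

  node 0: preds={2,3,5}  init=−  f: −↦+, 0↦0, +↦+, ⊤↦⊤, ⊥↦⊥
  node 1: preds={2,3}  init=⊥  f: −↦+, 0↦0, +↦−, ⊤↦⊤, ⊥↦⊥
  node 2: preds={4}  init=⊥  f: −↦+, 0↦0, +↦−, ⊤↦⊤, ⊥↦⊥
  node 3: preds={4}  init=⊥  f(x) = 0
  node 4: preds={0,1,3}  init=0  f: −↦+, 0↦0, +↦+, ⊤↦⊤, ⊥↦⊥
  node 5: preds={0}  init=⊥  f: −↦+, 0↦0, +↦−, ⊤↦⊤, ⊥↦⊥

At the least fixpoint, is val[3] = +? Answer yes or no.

no

Trace (15 dequeues):
  [1] u=0 | in ⊥ | out − | ==
  [2] u=1 | in ⊥ | out ⊥ | ==
  [3] u=2 | in 0 | out 0 | prev ⊥ | push {0,1}
  [4] u=3 | in 0 | out 0 | prev ⊥ | push {}
  [5] u=4 | in ⊤ | out ⊤ | prev 0 | push {2,3}
  [6] u=5 | in − | out + | prev ⊥ | push {}
  [7] u=0 | in ⊤ | out ⊤ | prev − | push {4,5}
  [8] u=1 | in 0 | out 0 | prev ⊥ | push {}
  [9] u=2 | in ⊤ | out ⊤ | prev 0 | push {0,1}
  [10] u=3 | in ⊤ | out 0 | ==
  [11] u=4 | in ⊤ | out ⊤ | ==
  [12] u=5 | in ⊤ | out ⊤ | prev + | push {}
  [13] u=0 | in ⊤ | out ⊤ | ==
  [14] u=1 | in ⊤ | out ⊤ | prev 0 | push {4}
  [15] u=4 | in ⊤ | out ⊤ | ==

Converged values:
  [0] ⊤
  [1] ⊤
  [2] ⊤
  [3] 0
  [4] ⊤
  [5] ⊤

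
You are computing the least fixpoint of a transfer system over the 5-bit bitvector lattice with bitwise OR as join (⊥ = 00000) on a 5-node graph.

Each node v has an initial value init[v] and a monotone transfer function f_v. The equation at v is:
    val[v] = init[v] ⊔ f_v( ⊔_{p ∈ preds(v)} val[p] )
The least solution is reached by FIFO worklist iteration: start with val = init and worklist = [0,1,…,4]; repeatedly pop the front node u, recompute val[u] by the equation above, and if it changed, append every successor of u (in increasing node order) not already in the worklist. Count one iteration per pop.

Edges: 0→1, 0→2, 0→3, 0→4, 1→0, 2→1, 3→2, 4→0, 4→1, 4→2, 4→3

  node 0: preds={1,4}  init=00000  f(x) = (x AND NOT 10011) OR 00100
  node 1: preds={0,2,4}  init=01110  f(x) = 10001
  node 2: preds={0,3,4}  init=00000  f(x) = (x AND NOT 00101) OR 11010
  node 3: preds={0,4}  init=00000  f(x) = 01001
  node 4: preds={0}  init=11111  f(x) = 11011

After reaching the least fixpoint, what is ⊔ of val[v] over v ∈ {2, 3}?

11011

Trace (8 dequeues):
  [1] u=0 | in 11111 | out 01100 | prev 00000 | push {}
  [2] u=1 | in 11111 | out 11111 | prev 01110 | push {0}
  [3] u=2 | in 11111 | out 11010 | prev 00000 | push {1}
  [4] u=3 | in 11111 | out 01001 | prev 00000 | push {2}
  [5] u=4 | in 01100 | out 11111 | ==
  [6] u=0 | in 11111 | out 01100 | ==
  [7] u=1 | in 11111 | out 11111 | ==
  [8] u=2 | in 11111 | out 11010 | ==

Converged values:
  [0] 01100
  [1] 11111
  [2] 11010
  [3] 01001
  [4] 11111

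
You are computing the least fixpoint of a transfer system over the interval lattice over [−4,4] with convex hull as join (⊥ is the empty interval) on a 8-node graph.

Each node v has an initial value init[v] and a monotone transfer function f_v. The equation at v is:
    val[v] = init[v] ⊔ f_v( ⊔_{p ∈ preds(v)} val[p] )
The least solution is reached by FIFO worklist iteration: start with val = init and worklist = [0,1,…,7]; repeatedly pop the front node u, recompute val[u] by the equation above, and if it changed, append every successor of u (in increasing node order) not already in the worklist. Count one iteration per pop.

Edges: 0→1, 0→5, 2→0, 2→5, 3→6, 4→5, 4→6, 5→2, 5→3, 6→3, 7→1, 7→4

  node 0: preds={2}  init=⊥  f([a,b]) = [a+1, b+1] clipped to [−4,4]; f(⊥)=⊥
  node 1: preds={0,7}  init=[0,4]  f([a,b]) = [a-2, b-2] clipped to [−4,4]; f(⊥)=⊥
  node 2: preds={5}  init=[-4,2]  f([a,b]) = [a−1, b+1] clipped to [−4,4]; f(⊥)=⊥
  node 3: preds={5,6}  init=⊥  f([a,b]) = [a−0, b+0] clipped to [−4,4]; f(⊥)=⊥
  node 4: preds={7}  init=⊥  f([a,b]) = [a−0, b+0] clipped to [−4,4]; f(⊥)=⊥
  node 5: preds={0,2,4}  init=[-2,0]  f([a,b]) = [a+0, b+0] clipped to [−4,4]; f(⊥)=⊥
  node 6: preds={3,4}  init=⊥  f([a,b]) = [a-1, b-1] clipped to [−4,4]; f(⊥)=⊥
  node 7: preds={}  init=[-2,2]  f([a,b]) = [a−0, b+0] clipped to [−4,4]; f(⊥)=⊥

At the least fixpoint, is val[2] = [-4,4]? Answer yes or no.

yes

Iteration log — 18 steps:
  step 1. node 0  ⊔preds=[-4,2]  new=[-3,3]  old=⊥  +wl: 
  step 2. node 1  ⊔preds=[-3,3]  new=[-4,4]  old=[0,4]  +wl: 
  step 3. node 2  ⊔preds=[-2,0]  new=[-4,2]  stable
  step 4. node 3  ⊔preds=[-2,0]  new=[-2,0]  old=⊥  +wl: 
  step 5. node 4  ⊔preds=[-2,2]  new=[-2,2]  old=⊥  +wl: 
  step 6. node 5  ⊔preds=[-4,3]  new=[-4,3]  old=[-2,0]  +wl: 2,3
  step 7. node 6  ⊔preds=[-2,2]  new=[-3,1]  old=⊥  +wl: 
  step 8. node 7  ⊔preds=⊥  new=[-2,2]  stable
  step 9. node 2  ⊔preds=[-4,3]  new=[-4,4]  old=[-4,2]  +wl: 0,5
  step 10. node 3  ⊔preds=[-4,3]  new=[-4,3]  old=[-2,0]  +wl: 6
  step 11. node 0  ⊔preds=[-4,4]  new=[-3,4]  old=[-3,3]  +wl: 1
  step 12. node 5  ⊔preds=[-4,4]  new=[-4,4]  old=[-4,3]  +wl: 2,3
  step 13. node 6  ⊔preds=[-4,3]  new=[-4,2]  old=[-3,1]  +wl: 
  step 14. node 1  ⊔preds=[-3,4]  new=[-4,4]  stable
  step 15. node 2  ⊔preds=[-4,4]  new=[-4,4]  stable
  step 16. node 3  ⊔preds=[-4,4]  new=[-4,4]  old=[-4,3]  +wl: 6
  step 17. node 6  ⊔preds=[-4,4]  new=[-4,3]  old=[-4,2]  +wl: 3
  step 18. node 3  ⊔preds=[-4,4]  new=[-4,4]  stable

Least fixpoint reached:
  node 0: [-3,4]
  node 1: [-4,4]
  node 2: [-4,4]
  node 3: [-4,4]
  node 4: [-2,2]
  node 5: [-4,4]
  node 6: [-4,3]
  node 7: [-2,2]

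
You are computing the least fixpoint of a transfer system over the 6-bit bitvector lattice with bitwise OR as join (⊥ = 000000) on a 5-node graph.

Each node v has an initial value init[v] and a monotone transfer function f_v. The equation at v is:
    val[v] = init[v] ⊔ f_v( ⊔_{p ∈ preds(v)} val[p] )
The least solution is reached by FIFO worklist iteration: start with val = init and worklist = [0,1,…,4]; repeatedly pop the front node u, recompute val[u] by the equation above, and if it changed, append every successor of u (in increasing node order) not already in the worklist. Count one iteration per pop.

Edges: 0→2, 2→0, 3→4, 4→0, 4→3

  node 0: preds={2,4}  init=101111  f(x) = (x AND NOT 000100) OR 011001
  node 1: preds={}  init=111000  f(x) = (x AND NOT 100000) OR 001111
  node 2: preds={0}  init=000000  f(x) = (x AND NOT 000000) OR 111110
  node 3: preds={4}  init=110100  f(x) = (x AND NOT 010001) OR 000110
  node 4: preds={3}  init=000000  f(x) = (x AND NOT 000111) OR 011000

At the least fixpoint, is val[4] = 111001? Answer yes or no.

Iteration log — 8 steps:
  step 1. node 0  ⊔preds=000000  new=111111  old=101111  +wl: 
  step 2. node 1  ⊔preds=000000  new=111111  old=111000  +wl: 
  step 3. node 2  ⊔preds=111111  new=111111  old=000000  +wl: 0
  step 4. node 3  ⊔preds=000000  new=110110  old=110100  +wl: 
  step 5. node 4  ⊔preds=110110  new=111000  old=000000  +wl: 3
  step 6. node 0  ⊔preds=111111  new=111111  stable
  step 7. node 3  ⊔preds=111000  new=111110  old=110110  +wl: 4
  step 8. node 4  ⊔preds=111110  new=111000  stable

Least fixpoint reached:
  node 0: 111111
  node 1: 111111
  node 2: 111111
  node 3: 111110
  node 4: 111000

no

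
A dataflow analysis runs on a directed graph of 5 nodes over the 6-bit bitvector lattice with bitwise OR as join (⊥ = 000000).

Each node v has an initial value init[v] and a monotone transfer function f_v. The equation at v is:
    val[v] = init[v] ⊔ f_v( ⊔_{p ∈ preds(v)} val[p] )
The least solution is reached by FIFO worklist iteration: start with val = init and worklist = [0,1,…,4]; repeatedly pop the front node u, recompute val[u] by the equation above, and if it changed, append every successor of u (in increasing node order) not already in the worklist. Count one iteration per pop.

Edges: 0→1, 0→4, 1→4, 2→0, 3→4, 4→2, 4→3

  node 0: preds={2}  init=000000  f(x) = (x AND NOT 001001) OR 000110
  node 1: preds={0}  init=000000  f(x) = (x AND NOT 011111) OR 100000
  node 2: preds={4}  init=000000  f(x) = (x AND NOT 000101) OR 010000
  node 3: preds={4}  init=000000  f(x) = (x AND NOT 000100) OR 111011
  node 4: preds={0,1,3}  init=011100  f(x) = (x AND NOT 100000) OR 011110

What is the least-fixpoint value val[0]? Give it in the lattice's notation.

Worklist (11 pops):
  #1 pop 0: in=000000 → 000110 (was 000000); enqueue []
  #2 pop 1: in=000110 → 100000 (was 000000); enqueue []
  #3 pop 2: in=011100 → 011000 (was 000000); enqueue [0]
  #4 pop 3: in=011100 → 111011 (was 000000); enqueue []
  #5 pop 4: in=111111 → 011111 (was 011100); enqueue [2,3]
  #6 pop 0: in=011000 → 010110 (was 000110); enqueue [1,4]
  #7 pop 2: in=011111 → 011010 (was 011000); enqueue [0]
  #8 pop 3: in=011111 → 111011 (no change)
  #9 pop 1: in=010110 → 100000 (no change)
  #10 pop 4: in=111111 → 011111 (no change)
  #11 pop 0: in=011010 → 010110 (no change)

Fixpoint:
  val[0] = 010110
  val[1] = 100000
  val[2] = 011010
  val[3] = 111011
  val[4] = 011111

010110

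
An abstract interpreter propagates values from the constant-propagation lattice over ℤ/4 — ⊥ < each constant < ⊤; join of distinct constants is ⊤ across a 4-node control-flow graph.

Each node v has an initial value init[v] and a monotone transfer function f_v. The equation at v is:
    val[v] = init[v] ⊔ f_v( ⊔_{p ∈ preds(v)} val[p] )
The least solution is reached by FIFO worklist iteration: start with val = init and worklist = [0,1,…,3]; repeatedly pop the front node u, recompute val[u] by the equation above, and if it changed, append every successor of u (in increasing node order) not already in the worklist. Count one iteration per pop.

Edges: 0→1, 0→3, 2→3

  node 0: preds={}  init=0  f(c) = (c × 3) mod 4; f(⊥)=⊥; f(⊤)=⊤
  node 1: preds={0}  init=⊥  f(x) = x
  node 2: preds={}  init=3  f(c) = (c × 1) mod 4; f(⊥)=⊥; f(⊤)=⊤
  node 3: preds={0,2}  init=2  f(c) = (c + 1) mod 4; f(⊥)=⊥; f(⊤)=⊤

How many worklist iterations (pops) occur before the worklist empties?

Worklist (4 pops):
  #1 pop 0: in=⊥ → 0 (no change)
  #2 pop 1: in=0 → 0 (was ⊥); enqueue []
  #3 pop 2: in=⊥ → 3 (no change)
  #4 pop 3: in=⊤ → ⊤ (was 2); enqueue []

Fixpoint:
  val[0] = 0
  val[1] = 0
  val[2] = 3
  val[3] = ⊤

4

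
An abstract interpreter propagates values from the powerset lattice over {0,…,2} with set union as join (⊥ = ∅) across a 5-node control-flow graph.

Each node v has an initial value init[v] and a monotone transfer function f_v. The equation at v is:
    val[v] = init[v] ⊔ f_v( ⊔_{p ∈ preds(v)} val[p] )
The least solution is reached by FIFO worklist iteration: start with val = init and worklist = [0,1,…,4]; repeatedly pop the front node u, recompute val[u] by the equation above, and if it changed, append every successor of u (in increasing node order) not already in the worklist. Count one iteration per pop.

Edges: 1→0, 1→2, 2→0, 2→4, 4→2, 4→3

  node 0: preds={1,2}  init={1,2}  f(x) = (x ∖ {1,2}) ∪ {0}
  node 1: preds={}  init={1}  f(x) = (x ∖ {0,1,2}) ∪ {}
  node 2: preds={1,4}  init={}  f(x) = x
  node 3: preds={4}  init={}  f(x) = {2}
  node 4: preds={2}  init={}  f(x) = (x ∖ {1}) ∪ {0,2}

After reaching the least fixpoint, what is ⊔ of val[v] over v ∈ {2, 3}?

Worklist (10 pops):
  #1 pop 0: in={1} → {0,1,2} (was {1,2}); enqueue []
  #2 pop 1: in={} → {1} (no change)
  #3 pop 2: in={1} → {1} (was {}); enqueue [0]
  #4 pop 3: in={} → {2} (was {}); enqueue []
  #5 pop 4: in={1} → {0,2} (was {}); enqueue [2,3]
  #6 pop 0: in={1} → {0,1,2} (no change)
  #7 pop 2: in={0,1,2} → {0,1,2} (was {1}); enqueue [0,4]
  #8 pop 3: in={0,2} → {2} (no change)
  #9 pop 0: in={0,1,2} → {0,1,2} (no change)
  #10 pop 4: in={0,1,2} → {0,2} (no change)

Fixpoint:
  val[0] = {0,1,2}
  val[1] = {1}
  val[2] = {0,1,2}
  val[3] = {2}
  val[4] = {0,2}

{0,1,2}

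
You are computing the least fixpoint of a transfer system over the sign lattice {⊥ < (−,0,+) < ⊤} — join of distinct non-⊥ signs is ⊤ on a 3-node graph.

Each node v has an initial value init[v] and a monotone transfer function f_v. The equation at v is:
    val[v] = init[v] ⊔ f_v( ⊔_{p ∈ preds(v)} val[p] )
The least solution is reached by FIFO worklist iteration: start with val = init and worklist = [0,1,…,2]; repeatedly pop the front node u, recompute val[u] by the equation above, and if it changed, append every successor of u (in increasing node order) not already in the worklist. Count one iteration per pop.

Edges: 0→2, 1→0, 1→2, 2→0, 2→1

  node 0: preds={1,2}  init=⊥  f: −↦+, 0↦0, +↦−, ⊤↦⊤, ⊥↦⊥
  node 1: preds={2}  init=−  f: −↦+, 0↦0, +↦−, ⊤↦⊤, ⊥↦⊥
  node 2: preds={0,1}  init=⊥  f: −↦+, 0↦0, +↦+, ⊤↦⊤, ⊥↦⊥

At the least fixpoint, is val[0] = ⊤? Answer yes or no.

Iteration log — 7 steps:
  step 1. node 0  ⊔preds=−  new=+  old=⊥  +wl: 
  step 2. node 1  ⊔preds=⊥  new=−  stable
  step 3. node 2  ⊔preds=⊤  new=⊤  old=⊥  +wl: 0,1
  step 4. node 0  ⊔preds=⊤  new=⊤  old=+  +wl: 2
  step 5. node 1  ⊔preds=⊤  new=⊤  old=−  +wl: 0
  step 6. node 2  ⊔preds=⊤  new=⊤  stable
  step 7. node 0  ⊔preds=⊤  new=⊤  stable

Least fixpoint reached:
  node 0: ⊤
  node 1: ⊤
  node 2: ⊤

yes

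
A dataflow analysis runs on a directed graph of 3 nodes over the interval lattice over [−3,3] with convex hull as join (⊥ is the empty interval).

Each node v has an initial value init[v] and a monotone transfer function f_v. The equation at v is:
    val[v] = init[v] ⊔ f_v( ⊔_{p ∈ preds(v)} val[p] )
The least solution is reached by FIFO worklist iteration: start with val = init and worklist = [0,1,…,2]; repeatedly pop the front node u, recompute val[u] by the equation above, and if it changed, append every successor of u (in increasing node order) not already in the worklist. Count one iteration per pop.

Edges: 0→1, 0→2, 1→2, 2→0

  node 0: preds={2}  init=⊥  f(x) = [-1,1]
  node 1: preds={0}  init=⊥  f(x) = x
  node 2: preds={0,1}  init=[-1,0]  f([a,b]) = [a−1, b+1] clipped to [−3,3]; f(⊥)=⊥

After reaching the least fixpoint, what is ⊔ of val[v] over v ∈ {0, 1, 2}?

Trace (4 dequeues):
  [1] u=0 | in [-1,0] | out [-1,1] | prev ⊥ | push {}
  [2] u=1 | in [-1,1] | out [-1,1] | prev ⊥ | push {}
  [3] u=2 | in [-1,1] | out [-2,2] | prev [-1,0] | push {0}
  [4] u=0 | in [-2,2] | out [-1,1] | ==

Converged values:
  [0] [-1,1]
  [1] [-1,1]
  [2] [-2,2]

[-2,2]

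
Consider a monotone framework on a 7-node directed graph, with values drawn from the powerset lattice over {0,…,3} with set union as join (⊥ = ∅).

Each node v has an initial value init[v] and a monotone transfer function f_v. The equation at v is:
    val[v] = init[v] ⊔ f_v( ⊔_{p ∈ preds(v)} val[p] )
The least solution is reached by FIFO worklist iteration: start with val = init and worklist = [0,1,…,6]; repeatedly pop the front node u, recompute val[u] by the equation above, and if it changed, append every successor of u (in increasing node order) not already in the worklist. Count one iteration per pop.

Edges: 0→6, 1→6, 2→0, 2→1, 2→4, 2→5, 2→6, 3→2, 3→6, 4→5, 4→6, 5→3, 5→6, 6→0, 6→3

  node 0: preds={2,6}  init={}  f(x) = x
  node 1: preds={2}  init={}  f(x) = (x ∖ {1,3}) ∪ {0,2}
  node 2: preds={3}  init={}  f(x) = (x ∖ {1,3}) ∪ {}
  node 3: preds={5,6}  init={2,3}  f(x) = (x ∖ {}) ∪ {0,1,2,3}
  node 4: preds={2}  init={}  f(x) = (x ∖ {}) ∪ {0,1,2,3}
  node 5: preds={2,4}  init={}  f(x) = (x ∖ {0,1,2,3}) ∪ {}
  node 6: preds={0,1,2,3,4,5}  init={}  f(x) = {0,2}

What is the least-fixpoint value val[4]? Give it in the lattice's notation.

Worklist (16 pops):
  #1 pop 0: in={} → {} (no change)
  #2 pop 1: in={} → {0,2} (was {}); enqueue []
  #3 pop 2: in={2,3} → {2} (was {}); enqueue [0,1]
  #4 pop 3: in={} → {0,1,2,3} (was {2,3}); enqueue [2]
  #5 pop 4: in={2} → {0,1,2,3} (was {}); enqueue []
  #6 pop 5: in={0,1,2,3} → {} (no change)
  #7 pop 6: in={0,1,2,3} → {0,2} (was {}); enqueue [3]
  #8 pop 0: in={0,2} → {0,2} (was {}); enqueue [6]
  #9 pop 1: in={2} → {0,2} (no change)
  #10 pop 2: in={0,1,2,3} → {0,2} (was {2}); enqueue [0,1,4,5]
  #11 pop 3: in={0,2} → {0,1,2,3} (no change)
  #12 pop 6: in={0,1,2,3} → {0,2} (no change)
  #13 pop 0: in={0,2} → {0,2} (no change)
  #14 pop 1: in={0,2} → {0,2} (no change)
  #15 pop 4: in={0,2} → {0,1,2,3} (no change)
  #16 pop 5: in={0,1,2,3} → {} (no change)

Fixpoint:
  val[0] = {0,2}
  val[1] = {0,2}
  val[2] = {0,2}
  val[3] = {0,1,2,3}
  val[4] = {0,1,2,3}
  val[5] = {}
  val[6] = {0,2}

{0,1,2,3}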